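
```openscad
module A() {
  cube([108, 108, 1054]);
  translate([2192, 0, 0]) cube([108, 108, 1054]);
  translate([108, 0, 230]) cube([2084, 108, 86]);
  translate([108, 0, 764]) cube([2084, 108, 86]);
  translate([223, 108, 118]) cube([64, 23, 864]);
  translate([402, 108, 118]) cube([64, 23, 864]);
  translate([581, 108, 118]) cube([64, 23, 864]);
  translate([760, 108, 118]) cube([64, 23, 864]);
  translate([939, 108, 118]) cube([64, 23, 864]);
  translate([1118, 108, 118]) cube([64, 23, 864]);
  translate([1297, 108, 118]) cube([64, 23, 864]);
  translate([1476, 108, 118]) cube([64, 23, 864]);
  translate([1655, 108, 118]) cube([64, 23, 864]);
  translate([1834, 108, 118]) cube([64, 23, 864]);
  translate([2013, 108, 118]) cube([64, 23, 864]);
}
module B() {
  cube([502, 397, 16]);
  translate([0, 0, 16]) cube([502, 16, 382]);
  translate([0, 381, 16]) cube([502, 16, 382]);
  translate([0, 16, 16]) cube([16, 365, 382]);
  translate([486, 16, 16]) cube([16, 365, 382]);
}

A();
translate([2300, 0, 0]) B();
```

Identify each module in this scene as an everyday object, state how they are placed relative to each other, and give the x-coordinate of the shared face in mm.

The fence section's +x face and the open box's −x face are both at x = 2300 mm.

A is a fence section. B is an open box. The open box is against the fence section's +x side, with their −y faces flush. The x-coordinate of the shared face is 2300 mm.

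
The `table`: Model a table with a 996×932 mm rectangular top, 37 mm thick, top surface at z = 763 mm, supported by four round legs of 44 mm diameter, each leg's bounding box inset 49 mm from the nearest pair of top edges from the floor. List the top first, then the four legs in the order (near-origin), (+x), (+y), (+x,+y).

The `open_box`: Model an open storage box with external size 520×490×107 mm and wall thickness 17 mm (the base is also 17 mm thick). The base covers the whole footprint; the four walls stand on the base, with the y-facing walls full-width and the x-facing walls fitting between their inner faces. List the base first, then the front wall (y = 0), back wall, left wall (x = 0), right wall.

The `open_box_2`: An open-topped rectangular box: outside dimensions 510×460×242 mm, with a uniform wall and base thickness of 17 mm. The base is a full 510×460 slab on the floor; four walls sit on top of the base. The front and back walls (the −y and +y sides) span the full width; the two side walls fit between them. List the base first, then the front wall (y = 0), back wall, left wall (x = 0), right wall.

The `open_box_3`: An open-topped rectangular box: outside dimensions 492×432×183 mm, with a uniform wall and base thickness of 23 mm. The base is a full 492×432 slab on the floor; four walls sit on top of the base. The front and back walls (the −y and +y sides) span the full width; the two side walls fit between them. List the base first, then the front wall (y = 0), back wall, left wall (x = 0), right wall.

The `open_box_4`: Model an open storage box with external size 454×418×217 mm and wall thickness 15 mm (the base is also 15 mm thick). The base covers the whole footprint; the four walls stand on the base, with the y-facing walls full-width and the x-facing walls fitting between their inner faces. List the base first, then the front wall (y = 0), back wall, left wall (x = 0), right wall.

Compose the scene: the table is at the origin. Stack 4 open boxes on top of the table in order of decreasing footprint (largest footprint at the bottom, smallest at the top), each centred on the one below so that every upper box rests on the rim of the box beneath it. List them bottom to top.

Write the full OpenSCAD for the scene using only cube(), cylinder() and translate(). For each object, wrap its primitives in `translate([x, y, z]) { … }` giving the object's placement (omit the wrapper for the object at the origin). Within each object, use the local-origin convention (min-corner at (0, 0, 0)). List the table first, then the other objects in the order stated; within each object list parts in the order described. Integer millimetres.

translate([0, 0, 726]) cube([996, 932, 37]);
translate([71, 71, 0]) cylinder(h = 726, r = 22);
translate([925, 71, 0]) cylinder(h = 726, r = 22);
translate([71, 861, 0]) cylinder(h = 726, r = 22);
translate([925, 861, 0]) cylinder(h = 726, r = 22);
translate([238, 221, 763]) {
  cube([520, 490, 17]);
  translate([0, 0, 17]) cube([520, 17, 90]);
  translate([0, 473, 17]) cube([520, 17, 90]);
  translate([0, 17, 17]) cube([17, 456, 90]);
  translate([503, 17, 17]) cube([17, 456, 90]);
}
translate([243, 236, 870]) {
  cube([510, 460, 17]);
  translate([0, 0, 17]) cube([510, 17, 225]);
  translate([0, 443, 17]) cube([510, 17, 225]);
  translate([0, 17, 17]) cube([17, 426, 225]);
  translate([493, 17, 17]) cube([17, 426, 225]);
}
translate([252, 250, 1112]) {
  cube([492, 432, 23]);
  translate([0, 0, 23]) cube([492, 23, 160]);
  translate([0, 409, 23]) cube([492, 23, 160]);
  translate([0, 23, 23]) cube([23, 386, 160]);
  translate([469, 23, 23]) cube([23, 386, 160]);
}
translate([271, 257, 1295]) {
  cube([454, 418, 15]);
  translate([0, 0, 15]) cube([454, 15, 202]);
  translate([0, 403, 15]) cube([454, 15, 202]);
  translate([0, 15, 15]) cube([15, 388, 202]);
  translate([439, 15, 15]) cube([15, 388, 202]);
}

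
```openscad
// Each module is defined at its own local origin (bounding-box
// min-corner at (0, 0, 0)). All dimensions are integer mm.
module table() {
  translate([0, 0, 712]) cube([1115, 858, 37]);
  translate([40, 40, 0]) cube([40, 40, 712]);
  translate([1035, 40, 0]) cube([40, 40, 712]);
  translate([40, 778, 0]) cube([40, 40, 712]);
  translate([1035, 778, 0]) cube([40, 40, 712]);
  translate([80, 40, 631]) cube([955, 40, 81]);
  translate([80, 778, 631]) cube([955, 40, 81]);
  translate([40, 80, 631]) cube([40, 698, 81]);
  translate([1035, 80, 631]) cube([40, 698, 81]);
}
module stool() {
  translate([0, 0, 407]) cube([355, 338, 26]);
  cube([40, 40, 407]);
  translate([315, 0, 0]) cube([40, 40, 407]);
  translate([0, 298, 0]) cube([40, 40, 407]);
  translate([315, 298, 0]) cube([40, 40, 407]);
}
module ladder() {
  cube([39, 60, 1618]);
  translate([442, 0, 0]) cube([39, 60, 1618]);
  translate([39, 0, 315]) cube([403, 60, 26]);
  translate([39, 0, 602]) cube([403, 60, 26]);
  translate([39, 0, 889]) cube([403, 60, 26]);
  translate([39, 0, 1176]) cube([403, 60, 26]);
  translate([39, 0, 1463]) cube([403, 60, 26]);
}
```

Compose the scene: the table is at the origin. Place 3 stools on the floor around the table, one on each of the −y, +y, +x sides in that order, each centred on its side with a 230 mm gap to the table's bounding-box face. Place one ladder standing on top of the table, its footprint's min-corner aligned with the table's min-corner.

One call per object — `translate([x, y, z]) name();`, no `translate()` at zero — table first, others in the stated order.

table();
translate([380, -568, 0]) stool();
translate([380, 1088, 0]) stool();
translate([1345, 260, 0]) stool();
translate([0, 0, 749]) ladder();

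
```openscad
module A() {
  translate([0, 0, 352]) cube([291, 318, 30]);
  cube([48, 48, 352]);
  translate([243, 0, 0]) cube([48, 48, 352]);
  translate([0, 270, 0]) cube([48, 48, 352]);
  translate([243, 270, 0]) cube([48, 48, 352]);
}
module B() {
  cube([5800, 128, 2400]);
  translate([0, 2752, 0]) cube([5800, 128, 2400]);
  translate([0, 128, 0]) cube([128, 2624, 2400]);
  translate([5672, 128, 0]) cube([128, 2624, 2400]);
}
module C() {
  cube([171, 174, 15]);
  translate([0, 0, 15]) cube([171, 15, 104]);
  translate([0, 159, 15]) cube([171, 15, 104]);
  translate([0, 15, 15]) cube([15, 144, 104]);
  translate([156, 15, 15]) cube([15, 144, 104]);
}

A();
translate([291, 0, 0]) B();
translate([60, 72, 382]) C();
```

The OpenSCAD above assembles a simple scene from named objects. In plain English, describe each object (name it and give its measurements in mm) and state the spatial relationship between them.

A is a four-legged stool. The seat is 291×318 mm, 30 mm thick, top at z = 382 mm. It stands on four square legs, each 48×48 mm in cross-section, from z = 0 to the seat underside, each flush with a corner of the seat.

B is the wall frame of a small rectangular building: four walls, each 2400 mm tall and 128 mm thick, enclosing a footprint 5800 mm (x) by 2880 mm (y) outside-to-outside, with no floor or roof. The front and back walls (the −y and +y sides) span the full width; the two side walls fit between them.

C is an open storage box with external size 171×174×119 mm and wall thickness 15 mm (the base is also 15 mm thick). The base covers the whole footprint; the four walls stand on the base, with the y-facing walls full-width and the x-facing walls fitting between their inner faces.

The house frame is against the stool's +x side, with their −y faces flush. The open box is on top of the stool, centred.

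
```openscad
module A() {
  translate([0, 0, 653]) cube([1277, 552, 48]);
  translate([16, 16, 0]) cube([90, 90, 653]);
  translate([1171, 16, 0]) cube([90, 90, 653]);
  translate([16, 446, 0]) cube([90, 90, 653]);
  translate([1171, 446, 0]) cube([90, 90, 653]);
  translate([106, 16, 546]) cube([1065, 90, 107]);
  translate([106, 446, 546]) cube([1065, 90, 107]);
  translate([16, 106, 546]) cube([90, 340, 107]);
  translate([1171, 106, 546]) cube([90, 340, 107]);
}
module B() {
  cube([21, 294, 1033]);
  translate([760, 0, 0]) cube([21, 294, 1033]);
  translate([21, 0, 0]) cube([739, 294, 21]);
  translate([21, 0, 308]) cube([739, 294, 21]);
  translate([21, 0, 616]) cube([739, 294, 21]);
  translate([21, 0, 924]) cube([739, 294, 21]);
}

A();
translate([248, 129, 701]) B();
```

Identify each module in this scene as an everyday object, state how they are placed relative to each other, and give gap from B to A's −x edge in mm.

A is a table. B is a bookshelf. The bookshelf is on top of the table, centred. The gap from the bookshelf to the table's −x edge is 248 mm.

The bookshelf's min-x is at 248; the table's min-x is 0; gap = 248 mm.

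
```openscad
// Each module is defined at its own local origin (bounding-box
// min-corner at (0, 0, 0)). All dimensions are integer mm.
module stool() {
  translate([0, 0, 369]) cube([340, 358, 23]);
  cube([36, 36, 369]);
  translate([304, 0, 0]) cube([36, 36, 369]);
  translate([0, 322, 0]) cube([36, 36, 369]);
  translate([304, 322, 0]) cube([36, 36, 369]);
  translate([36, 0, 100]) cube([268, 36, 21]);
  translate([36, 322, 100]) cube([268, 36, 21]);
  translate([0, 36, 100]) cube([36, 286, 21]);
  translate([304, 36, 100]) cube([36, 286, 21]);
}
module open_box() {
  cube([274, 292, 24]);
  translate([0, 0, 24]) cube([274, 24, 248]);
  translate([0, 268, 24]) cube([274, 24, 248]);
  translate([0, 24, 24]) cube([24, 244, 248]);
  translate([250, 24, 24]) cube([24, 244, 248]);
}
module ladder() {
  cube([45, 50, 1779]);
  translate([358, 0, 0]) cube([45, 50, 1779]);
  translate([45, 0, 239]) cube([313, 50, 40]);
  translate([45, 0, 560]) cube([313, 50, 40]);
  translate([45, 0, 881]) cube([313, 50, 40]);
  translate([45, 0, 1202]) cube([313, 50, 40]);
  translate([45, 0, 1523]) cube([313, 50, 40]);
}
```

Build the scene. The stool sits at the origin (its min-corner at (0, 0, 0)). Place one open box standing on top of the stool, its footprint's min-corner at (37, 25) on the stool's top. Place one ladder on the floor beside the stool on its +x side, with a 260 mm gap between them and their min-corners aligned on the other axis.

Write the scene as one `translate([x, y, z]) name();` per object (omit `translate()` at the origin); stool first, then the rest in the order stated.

stool();
translate([37, 25, 392]) open_box();
translate([600, 0, 0]) ladder();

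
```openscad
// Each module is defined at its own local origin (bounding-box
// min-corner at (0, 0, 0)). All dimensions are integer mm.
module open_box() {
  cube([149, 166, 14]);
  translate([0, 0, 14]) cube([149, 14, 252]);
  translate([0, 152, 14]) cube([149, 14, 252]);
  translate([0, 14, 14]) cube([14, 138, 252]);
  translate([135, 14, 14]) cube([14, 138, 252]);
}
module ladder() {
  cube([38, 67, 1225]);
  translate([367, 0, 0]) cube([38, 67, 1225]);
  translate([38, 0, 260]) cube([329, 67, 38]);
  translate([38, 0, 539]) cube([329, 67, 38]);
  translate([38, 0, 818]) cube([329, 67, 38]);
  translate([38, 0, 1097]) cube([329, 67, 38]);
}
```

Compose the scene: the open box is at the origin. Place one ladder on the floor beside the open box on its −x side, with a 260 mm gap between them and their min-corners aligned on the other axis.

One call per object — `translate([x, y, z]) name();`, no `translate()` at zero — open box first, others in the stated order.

open_box();
translate([-665, 0, 0]) ladder();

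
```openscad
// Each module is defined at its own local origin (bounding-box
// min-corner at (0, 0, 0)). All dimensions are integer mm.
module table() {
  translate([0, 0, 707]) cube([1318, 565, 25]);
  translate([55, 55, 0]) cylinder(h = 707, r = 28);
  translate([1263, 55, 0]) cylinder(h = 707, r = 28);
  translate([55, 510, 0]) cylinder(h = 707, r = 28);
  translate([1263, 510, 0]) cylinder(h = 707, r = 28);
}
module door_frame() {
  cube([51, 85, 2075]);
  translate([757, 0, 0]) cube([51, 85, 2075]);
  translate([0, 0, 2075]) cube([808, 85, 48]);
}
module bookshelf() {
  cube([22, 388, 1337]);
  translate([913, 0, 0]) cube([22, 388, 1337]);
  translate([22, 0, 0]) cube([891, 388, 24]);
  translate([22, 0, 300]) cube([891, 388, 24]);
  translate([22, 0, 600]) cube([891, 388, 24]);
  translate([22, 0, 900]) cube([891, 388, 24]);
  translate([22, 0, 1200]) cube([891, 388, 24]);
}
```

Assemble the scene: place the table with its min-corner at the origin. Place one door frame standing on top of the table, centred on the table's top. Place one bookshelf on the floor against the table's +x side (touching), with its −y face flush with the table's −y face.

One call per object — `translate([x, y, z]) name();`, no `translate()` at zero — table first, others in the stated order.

table();
translate([255, 240, 732]) door_frame();
translate([1318, 0, 0]) bookshelf();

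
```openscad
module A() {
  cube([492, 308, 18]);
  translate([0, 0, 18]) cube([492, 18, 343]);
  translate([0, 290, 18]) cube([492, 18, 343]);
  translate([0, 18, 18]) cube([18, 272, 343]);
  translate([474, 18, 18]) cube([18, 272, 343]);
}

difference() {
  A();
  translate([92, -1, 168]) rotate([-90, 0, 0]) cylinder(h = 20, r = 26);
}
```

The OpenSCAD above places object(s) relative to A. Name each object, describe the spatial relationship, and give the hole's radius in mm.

A is an open box. The open box has a circular hole through its front wall. The hole's radius is 26 mm.

The subtracted cylinder has r = 26 mm.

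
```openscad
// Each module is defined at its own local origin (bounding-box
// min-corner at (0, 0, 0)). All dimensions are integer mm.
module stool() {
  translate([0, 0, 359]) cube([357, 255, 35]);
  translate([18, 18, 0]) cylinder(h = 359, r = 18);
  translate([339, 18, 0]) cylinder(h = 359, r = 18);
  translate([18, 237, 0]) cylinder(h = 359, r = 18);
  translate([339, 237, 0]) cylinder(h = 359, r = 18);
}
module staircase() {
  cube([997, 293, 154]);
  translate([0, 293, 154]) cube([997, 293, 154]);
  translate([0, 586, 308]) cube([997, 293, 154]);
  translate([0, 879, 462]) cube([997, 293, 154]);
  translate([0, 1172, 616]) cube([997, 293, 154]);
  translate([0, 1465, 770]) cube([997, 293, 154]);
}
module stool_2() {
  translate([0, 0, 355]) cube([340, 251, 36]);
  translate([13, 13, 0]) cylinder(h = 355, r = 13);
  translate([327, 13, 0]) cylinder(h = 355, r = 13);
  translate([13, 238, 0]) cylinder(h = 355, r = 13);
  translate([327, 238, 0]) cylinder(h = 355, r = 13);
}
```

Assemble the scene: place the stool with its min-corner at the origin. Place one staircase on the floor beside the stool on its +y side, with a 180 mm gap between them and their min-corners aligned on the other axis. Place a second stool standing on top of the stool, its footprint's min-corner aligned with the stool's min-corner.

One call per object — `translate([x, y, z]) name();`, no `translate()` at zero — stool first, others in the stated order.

stool();
translate([0, 435, 0]) staircase();
translate([0, 0, 394]) stool_2();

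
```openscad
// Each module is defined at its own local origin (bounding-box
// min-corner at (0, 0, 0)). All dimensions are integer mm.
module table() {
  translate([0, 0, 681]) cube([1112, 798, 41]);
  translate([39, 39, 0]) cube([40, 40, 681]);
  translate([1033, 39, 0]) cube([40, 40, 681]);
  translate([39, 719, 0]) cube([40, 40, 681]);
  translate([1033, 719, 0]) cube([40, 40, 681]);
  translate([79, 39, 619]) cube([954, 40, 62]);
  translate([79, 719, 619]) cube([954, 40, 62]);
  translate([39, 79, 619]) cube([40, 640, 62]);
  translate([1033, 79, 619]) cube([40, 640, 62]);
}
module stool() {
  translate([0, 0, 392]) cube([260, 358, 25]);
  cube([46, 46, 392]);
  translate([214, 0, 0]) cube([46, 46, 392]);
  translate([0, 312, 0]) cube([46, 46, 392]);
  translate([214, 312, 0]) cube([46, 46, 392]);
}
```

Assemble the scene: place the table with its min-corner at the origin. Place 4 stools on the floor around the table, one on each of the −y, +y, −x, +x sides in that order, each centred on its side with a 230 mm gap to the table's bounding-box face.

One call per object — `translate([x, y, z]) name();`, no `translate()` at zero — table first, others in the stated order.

table();
translate([426, -588, 0]) stool();
translate([426, 1028, 0]) stool();
translate([-490, 220, 0]) stool();
translate([1342, 220, 0]) stool();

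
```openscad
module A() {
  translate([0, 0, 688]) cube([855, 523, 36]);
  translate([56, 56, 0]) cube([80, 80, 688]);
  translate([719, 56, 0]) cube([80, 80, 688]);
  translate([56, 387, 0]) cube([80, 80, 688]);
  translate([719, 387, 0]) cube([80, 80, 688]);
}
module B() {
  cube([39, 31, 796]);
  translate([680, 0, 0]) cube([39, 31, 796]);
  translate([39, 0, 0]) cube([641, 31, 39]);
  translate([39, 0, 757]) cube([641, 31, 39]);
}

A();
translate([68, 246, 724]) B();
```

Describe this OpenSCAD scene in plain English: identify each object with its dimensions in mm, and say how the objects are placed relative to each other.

A is a rectangular dining table. The top is 855×523×36 mm with its upper surface at z = 724 mm. It stands on four 80×80 mm square legs, each inset 56 mm from the nearest pair of top edges, running from the floor to the underside of the top.

B is a rectangular picture frame lying in the x–z plane (depth along y). The opening is 641 mm wide (x) by 718 mm tall (z), surrounded by a border 39 mm wide on all four sides. The frame is 31 mm deep and is made of two full-height vertical stiles with two horizontal rails fitted between them.

The picture frame is on top of the table, centred.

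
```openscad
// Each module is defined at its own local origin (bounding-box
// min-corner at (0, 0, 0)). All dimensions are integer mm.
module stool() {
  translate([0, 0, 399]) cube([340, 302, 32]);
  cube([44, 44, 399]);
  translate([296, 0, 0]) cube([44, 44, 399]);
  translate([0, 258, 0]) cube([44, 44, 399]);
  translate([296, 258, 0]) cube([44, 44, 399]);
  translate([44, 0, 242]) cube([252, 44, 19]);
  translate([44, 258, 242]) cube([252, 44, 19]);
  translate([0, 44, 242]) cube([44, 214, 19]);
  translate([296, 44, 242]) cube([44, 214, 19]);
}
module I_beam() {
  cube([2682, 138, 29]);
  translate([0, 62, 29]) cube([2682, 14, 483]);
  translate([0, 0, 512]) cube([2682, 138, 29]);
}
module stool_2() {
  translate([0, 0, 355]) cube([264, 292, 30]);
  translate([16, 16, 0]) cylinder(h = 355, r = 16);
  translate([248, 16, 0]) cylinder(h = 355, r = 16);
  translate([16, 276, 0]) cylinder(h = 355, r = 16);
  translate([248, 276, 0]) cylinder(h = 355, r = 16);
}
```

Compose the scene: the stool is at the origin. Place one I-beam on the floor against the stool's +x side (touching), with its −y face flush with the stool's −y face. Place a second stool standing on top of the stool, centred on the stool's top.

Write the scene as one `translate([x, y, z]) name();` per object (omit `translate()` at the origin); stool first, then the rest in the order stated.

stool();
translate([340, 0, 0]) I_beam();
translate([38, 5, 431]) stool_2();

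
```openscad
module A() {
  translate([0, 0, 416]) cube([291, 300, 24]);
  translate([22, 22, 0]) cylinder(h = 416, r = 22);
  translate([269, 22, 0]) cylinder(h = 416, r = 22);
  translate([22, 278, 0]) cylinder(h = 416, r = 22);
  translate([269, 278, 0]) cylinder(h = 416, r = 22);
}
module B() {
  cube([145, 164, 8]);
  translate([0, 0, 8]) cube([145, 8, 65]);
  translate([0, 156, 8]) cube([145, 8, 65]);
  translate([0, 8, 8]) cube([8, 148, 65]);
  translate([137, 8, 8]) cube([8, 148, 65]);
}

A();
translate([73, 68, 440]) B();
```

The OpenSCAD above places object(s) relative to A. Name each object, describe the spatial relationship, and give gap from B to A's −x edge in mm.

A is a stool. B is an open box. The open box is on top of the stool, centred. The gap from the open box to the stool's −x edge is 73 mm.

The open box's min-x is at 73; the stool's min-x is 0; gap = 73 mm.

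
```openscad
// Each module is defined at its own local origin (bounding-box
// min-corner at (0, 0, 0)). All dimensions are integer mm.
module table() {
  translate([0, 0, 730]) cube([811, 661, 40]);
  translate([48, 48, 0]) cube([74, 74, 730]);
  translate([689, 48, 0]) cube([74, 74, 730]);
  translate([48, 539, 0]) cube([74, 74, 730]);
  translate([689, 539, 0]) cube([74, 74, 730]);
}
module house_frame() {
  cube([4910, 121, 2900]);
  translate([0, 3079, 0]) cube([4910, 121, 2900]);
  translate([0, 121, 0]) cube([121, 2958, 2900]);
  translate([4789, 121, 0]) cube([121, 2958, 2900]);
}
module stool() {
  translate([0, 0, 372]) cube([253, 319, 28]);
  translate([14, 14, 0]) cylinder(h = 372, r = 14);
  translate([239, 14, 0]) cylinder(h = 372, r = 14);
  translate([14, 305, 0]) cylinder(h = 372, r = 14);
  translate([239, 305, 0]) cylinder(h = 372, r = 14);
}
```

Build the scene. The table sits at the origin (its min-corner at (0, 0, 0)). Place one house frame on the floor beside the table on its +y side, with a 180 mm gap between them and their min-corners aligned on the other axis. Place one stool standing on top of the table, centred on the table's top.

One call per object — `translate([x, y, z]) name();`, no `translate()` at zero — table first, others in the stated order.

table();
translate([0, 841, 0]) house_frame();
translate([279, 171, 770]) stool();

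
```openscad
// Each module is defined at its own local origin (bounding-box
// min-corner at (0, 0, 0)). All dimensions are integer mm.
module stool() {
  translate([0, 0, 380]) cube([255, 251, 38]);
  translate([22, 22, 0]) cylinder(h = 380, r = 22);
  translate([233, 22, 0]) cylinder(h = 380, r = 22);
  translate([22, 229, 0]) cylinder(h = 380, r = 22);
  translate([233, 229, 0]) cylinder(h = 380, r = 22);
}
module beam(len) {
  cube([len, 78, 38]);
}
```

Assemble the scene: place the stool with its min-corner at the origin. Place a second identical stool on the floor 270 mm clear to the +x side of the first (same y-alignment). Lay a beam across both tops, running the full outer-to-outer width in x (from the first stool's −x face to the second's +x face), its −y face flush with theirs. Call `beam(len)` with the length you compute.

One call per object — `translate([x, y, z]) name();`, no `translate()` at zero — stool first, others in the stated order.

stool();
translate([525, 0, 0]) stool();
translate([0, 0, 418]) beam(780);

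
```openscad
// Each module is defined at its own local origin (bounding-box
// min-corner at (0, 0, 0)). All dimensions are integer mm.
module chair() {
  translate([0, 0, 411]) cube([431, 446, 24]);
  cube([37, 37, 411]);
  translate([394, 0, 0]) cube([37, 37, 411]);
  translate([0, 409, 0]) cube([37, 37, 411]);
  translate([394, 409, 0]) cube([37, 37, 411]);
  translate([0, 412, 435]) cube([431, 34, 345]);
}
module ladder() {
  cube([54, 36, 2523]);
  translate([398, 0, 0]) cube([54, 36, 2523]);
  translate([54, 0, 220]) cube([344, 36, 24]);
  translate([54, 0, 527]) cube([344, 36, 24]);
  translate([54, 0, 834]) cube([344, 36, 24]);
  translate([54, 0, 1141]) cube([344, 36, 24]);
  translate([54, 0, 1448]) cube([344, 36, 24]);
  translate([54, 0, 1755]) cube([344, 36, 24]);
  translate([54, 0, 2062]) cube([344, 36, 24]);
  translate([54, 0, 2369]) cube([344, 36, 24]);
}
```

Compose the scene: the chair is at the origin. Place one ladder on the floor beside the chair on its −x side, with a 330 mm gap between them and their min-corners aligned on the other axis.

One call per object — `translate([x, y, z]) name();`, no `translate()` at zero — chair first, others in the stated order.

chair();
translate([-782, 0, 0]) ladder();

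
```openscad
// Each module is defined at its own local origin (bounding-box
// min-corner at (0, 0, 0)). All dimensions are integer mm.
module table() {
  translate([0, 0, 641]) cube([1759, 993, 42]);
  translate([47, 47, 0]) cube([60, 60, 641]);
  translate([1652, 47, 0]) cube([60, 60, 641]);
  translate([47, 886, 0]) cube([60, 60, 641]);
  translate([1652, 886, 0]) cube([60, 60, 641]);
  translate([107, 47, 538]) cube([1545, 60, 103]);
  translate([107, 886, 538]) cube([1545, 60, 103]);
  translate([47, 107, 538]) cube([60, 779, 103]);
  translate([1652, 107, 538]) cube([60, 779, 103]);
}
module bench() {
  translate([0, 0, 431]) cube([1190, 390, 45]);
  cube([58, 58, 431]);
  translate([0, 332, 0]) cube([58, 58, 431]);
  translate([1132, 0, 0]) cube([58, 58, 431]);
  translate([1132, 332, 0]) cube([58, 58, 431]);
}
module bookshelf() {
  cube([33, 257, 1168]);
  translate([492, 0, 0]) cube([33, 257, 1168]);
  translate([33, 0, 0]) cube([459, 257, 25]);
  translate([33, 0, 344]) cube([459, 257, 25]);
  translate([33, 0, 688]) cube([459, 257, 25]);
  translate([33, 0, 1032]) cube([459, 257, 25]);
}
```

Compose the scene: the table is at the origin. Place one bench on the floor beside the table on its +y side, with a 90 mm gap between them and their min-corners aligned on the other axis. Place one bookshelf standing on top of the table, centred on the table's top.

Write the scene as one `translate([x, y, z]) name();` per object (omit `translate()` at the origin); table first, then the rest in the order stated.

table();
translate([0, 1083, 0]) bench();
translate([617, 368, 683]) bookshelf();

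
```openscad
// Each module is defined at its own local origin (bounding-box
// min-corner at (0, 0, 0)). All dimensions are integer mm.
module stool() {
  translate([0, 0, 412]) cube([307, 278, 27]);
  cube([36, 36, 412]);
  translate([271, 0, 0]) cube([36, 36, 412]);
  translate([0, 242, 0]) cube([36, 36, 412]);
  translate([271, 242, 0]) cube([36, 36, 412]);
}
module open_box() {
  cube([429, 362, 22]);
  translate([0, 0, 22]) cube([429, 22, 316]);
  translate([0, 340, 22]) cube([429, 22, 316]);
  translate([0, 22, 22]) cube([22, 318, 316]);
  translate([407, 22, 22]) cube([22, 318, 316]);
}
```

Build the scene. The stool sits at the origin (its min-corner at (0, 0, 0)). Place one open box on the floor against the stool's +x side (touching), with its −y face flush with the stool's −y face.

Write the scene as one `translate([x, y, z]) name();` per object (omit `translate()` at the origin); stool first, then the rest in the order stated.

stool();
translate([307, 0, 0]) open_box();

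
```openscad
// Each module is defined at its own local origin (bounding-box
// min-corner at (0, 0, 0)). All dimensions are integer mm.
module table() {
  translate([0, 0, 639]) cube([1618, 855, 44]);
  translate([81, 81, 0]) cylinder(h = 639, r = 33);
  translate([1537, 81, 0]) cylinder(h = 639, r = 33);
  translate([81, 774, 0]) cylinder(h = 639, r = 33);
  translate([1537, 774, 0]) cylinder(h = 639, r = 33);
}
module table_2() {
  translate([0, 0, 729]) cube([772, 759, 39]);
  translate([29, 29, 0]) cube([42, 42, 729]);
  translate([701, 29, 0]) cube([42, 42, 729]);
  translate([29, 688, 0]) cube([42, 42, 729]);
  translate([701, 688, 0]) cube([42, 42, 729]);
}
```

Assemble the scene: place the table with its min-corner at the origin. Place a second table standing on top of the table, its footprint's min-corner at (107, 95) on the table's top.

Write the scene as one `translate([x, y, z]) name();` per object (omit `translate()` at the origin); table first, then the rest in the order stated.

table();
translate([107, 95, 683]) table_2();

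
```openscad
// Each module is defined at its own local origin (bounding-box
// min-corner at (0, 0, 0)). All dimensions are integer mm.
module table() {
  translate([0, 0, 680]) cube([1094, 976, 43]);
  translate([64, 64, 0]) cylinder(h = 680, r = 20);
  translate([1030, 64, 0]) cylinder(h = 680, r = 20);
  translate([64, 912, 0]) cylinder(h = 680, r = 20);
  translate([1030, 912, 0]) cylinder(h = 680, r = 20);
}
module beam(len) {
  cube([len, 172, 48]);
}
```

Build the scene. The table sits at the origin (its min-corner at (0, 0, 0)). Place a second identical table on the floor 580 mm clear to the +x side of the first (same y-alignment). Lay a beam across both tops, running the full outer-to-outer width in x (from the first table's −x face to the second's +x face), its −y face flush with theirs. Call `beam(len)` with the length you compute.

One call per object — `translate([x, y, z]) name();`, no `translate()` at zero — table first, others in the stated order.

table();
translate([1674, 0, 0]) table();
translate([0, 0, 723]) beam(2768);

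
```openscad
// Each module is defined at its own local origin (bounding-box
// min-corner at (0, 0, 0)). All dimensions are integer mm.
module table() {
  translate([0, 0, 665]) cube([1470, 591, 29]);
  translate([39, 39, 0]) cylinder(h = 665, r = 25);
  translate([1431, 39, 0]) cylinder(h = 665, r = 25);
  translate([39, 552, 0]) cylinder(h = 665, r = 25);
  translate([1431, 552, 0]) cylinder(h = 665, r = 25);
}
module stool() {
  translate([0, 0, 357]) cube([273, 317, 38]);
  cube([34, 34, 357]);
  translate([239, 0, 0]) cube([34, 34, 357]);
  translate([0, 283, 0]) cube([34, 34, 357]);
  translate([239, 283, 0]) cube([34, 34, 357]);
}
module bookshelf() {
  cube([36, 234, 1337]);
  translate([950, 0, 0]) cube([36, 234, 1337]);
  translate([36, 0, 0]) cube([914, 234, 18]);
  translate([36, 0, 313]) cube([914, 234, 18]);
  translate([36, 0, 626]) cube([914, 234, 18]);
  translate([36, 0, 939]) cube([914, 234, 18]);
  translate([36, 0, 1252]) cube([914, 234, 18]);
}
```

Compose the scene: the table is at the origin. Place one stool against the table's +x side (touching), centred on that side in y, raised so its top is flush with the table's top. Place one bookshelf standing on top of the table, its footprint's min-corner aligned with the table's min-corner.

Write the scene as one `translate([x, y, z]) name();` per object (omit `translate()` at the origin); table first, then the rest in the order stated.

table();
translate([1470, 137, 299]) stool();
translate([0, 0, 694]) bookshelf();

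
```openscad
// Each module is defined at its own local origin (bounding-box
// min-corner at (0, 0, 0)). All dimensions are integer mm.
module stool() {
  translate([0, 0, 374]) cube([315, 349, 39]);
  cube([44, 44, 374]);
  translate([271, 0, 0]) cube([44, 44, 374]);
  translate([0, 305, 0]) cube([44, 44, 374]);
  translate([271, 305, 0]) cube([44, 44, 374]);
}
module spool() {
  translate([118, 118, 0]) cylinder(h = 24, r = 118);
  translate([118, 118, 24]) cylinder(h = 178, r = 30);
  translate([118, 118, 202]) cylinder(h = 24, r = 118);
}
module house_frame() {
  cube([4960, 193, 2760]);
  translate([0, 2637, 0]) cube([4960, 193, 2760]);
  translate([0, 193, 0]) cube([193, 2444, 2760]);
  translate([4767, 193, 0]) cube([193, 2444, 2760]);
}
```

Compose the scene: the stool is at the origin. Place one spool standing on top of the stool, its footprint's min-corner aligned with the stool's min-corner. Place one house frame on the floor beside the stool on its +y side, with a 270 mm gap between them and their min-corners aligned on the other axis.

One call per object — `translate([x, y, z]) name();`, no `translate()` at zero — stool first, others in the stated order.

stool();
translate([0, 0, 413]) spool();
translate([0, 619, 0]) house_frame();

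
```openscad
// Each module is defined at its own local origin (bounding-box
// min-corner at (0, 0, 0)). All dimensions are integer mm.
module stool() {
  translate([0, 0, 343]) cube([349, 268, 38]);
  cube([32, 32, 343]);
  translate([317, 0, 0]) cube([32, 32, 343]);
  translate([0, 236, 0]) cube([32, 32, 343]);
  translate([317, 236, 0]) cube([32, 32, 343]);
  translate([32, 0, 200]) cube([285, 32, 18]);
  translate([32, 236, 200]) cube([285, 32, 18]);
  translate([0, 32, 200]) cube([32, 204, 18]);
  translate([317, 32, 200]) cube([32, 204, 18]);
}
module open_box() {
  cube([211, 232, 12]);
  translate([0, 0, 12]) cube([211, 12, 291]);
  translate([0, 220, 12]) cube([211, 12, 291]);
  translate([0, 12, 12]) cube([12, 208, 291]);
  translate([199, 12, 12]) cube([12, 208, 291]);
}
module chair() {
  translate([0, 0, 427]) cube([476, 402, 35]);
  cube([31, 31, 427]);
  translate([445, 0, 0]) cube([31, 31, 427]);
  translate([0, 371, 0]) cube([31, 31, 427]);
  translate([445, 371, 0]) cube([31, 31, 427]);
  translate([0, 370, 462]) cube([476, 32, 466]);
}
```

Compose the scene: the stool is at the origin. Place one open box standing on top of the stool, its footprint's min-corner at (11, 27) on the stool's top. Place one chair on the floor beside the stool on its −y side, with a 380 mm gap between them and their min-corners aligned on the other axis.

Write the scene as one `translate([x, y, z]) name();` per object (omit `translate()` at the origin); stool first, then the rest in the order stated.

stool();
translate([11, 27, 381]) open_box();
translate([0, -782, 0]) chair();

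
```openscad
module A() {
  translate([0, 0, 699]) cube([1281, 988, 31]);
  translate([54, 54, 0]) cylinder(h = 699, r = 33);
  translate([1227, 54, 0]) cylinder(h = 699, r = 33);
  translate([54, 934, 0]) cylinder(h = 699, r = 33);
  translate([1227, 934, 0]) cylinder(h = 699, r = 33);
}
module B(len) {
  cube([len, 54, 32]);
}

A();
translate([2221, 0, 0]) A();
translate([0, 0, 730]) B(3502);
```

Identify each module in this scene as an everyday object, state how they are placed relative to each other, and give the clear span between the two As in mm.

Second table starts at x = 2221; first ends at x = 1281; clear span = 2221 − 1281 = 940 mm.

A is a table. B is a beam. A beam spans the tops of two tables. The clear span between the two tables is 940 mm.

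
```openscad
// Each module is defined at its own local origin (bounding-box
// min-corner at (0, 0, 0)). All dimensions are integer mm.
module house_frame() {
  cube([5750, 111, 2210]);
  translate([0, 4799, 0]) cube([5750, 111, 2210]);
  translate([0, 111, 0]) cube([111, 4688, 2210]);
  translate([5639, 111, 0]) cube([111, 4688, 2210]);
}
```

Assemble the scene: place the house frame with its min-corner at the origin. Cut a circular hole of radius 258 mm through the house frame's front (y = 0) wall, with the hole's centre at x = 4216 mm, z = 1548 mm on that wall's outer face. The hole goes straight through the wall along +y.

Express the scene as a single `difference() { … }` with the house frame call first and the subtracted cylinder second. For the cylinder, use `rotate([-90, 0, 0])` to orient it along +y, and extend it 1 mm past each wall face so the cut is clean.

difference() {
  house_frame();
  translate([4216, -1, 1548]) rotate([-90, 0, 0]) cylinder(h = 113, r = 258);
}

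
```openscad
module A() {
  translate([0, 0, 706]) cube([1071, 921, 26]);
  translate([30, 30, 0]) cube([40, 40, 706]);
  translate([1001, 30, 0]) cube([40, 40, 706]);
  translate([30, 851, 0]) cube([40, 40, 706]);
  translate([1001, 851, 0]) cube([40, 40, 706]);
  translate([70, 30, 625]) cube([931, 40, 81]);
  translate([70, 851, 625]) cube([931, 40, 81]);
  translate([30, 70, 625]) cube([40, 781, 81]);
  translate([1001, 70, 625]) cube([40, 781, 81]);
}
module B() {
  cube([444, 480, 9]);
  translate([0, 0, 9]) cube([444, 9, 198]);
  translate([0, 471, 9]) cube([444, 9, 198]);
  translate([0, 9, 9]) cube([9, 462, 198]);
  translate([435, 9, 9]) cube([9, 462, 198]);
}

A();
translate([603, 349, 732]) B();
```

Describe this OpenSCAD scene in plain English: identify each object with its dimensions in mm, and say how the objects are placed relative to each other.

A is a table: top 1071 mm (x) × 921 mm (y), 26 mm thick, upper face at z = 732 mm, on four 40×40 mm square legs, each inset 30 mm from the nearest pair of top edges, running from z = 0 to the bottom of the top. Four apron rails, 40 mm thick and 81 mm tall, run between adjacent legs with their top edges flush with the underside of the top and their outer faces flush with the legs' outer faces.

B is an open storage box with external size 444×480×207 mm and wall thickness 9 mm (the base is also 9 mm thick). The base covers the whole footprint; the four walls stand on the base, with the y-facing walls full-width and the x-facing walls fitting between their inner faces.

The open box is on top of the table.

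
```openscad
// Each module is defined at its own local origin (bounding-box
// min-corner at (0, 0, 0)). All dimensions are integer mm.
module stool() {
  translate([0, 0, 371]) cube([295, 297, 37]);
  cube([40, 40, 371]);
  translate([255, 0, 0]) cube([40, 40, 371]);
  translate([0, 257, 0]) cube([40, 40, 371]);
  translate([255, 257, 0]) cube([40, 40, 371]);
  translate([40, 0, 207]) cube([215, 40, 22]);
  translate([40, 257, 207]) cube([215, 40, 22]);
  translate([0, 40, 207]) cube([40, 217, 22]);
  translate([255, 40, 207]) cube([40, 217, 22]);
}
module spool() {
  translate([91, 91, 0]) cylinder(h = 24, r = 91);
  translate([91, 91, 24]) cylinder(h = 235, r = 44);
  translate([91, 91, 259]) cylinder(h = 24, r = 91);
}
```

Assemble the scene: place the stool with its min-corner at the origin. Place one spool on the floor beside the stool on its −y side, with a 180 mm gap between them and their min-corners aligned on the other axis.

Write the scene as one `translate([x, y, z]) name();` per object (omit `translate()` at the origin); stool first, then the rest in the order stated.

stool();
translate([0, -362, 0]) spool();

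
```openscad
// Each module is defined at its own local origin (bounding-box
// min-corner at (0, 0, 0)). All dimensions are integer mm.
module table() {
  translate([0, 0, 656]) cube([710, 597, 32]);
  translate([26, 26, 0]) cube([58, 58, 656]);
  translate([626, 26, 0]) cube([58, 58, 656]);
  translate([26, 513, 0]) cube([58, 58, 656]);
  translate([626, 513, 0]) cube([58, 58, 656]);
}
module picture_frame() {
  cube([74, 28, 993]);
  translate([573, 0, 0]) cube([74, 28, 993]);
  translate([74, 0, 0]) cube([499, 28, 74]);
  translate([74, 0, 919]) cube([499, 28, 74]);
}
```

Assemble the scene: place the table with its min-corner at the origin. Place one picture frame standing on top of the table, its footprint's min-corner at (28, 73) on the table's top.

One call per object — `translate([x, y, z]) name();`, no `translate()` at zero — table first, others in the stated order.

table();
translate([28, 73, 688]) picture_frame();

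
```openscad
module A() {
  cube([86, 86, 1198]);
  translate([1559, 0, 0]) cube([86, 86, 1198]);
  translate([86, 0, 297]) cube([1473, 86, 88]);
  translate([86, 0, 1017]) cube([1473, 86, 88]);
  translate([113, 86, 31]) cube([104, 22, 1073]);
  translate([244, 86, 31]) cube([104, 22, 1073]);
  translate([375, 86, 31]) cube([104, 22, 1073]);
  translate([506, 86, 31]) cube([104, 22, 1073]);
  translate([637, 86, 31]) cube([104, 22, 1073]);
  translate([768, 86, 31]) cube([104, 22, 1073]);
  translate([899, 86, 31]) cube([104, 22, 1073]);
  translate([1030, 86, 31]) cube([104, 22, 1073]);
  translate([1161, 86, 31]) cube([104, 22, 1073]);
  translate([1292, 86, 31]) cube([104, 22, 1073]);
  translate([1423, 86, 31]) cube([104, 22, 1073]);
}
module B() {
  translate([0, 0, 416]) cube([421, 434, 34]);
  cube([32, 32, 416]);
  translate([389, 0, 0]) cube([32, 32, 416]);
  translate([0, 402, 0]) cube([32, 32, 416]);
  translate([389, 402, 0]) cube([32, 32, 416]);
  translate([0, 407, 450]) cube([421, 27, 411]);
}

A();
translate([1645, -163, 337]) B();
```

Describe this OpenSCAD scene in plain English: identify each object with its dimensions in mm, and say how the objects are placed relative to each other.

A is a fence section. Two 86×86 mm posts, 1198 mm tall, stand on the floor with a clear span of 1473 mm between their inner faces. Two horizontal rails of 86×88 mm section span the gap between the posts with their undersides at z = 297 mm and z = 1017 mm, flush with the posts' −y face. 11 pickets, each 104 mm wide, 22 mm thick and 1073 mm tall, are fixed to the +y face of the rails with their bottoms at z = 31 mm, evenly spaced across the span with equal gaps (rounded down to the nearest mm) at the −x end and between each pair — any rounding remainder accumulates at the +x end.

B is a chair. The seat is a 421×434×34 mm slab with its top at z = 450 mm, on four 32×32 mm corner legs (flush with the seat edges, standing on z = 0). A flat backrest 27 mm thick, 411 mm tall, spans the full seat width and rises from the seat top along its +y edge, rear face flush with the rear of the seat.

The chair is beside the fence section with their tops flush at z = 1198.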